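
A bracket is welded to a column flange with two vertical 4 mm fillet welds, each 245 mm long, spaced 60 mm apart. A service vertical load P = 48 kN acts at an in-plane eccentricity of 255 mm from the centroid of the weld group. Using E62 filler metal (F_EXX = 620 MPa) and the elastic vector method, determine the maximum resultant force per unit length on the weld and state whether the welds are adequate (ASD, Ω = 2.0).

f_max ≈ 565 N/mm; NOT adequate

Total weld length L_w = 490 mm. Treat welds as unit-width lines.
Polar moment about centroid: J = 2[d³/12 + d(b/2)²] = 2[245³/12 + 245×30²] = 2892000 mm³.
Direct shear f_v = P/L_w = 48×10³ / 490 = 97.96 N/mm (vertical).
Torsion M = P·e = 48×10³ × 255 = 12240000 N·mm.
Critical point at (x, y) = (30, 122.5) from centroid. f_tx = M·y/J = 518.5 N/mm; f_ty = M·x/J = 127 N/mm.
Resultant f_max = √[f_tx² + (f_v + f_ty)²] = √[518.5² + (97.96 + 127)²] = 565.2 N/mm.
Capacity per unit length: r_n/Ω = (1/2.0) × 0.6 × 620 × (0.707 × 4) = 526 N/mm.
565.2 > 526 → NOT adequate.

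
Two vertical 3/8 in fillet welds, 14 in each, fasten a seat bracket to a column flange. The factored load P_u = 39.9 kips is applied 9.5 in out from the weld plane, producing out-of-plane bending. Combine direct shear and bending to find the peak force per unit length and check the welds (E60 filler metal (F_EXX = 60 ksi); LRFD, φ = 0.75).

f_max ≈ 5.97 kip/in; adequate

L_w = 2 × 14 = 28 in; section modulus (unit throat) S = 2 × L²/6 = 65.33 in².
Direct shear f_v = P/L_w = 39.9/28 = 1.425 kip/in.
Moment M = P × e = 39.9 × 9.5 = 379.05 kip·in; bending f_b = M/S = 5.802 kip/in.
f_max = √(f_v² + f_b²) = √(1.425² + 5.802²) = 5.974 kip/in.
φr_n = 0.75 × 0.6 × 60 × (0.707 × 0.375) = 7.158 kip/in → adequate.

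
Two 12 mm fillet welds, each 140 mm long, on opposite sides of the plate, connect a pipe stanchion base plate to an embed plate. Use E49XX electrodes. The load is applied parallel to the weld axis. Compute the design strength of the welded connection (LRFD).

E49XX → F_EXX = 490 MPa.
Effective throat t_e = 0.707 × 12 = 8.484 mm.
Total length L = 280 mm; A_we = 8.484 × 280 = 2376 mm².
F_nw = 0.6 F_EXX = 0.6 × 490 = 294 MPa.
φR_n = 0.75 × 294 × 2376 × 10⁻³ = 523.8 kN.

φR_n ≈ 524 kN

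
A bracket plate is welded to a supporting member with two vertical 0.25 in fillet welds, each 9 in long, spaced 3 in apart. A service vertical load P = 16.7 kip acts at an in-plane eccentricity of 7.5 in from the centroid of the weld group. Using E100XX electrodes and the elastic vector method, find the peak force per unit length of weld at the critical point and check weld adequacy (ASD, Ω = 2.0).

E100XX → F_EXX = 100 ksi.
Total weld length L_w = 18 in. Treat welds as unit-width lines.
Polar moment about centroid: J = 2[d³/12 + d(b/2)²] = 2[9³/12 + 9×1.5²] = 162 in³.
Direct shear f_v = P/L_w = 16.7 / 18 = 0.9278 kip/in (vertical).
Torsion M = P·e = 16.7 × 7.5 = 125.25 kip·in.
Critical point at (x, y) = (1.5, 4.5) from centroid. f_tx = M·y/J = 3.479 kip/in; f_ty = M·x/J = 1.16 kip/in.
Resultant f_max = √[f_tx² + (f_v + f_ty)²] = √[3.479² + (0.9278 + 1.16)²] = 4.057 kip/in.
Capacity per unit length: r_n/Ω = (1/2.0) × 0.6 × 100 × (0.707 × 0.25) = 5.302 kip/in.
4.057 ≤ 5.302 → adequate.

f_max ≈ 4.06 kip/in; adequate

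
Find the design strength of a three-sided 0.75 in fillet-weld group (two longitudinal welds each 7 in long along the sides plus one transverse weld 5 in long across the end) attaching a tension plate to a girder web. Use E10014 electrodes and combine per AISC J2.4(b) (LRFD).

φR_n ≈ 463 kip

E100XX → F_EXX = 100 ksi.
t_e = 0.707 × 0.75 = 0.5302 in.
R_nwl = 0.6 × 100 × 0.5302 × 14 = 445.4 kip (longitudinal, 2 welds).
R_nwt = 0.6 × 100 × 0.5302 × 5 = 159.1 kip (transverse, base value).
(i) R_nwl + R_nwt = 604.5 kip; (ii) 0.85 R_nwl + 1.5 R_nwt = 617.2 kip.
R_n = max = 617.2 kip [governs: (ii)]; φR_n = 462.9 kip.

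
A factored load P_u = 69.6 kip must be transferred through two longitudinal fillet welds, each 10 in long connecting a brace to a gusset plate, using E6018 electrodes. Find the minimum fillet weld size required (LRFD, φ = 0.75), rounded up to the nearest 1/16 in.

w = 3/16 in

E60XX → F_EXX = 60 ksi.
Total weld length L = 20 in.
Required throat t_e = P_u / (φ × 0.6 F_EXX × L) = 69.6 / (0.75 × 0.6 × 60 × 20) = 0.1289 in.
Required leg w = t_e / 0.707 = 0.1823 in → use 3/16 in.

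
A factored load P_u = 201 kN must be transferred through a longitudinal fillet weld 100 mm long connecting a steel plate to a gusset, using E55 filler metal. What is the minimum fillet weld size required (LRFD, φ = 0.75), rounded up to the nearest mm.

E55XX → F_EXX = 550 MPa.
Total weld length L = 100 mm.
Required throat t_e = P_u / (φ × 0.6 F_EXX × L) = 201 / (0.75 × 0.6 × 550 × 100 × 10⁻³) = 8.121 mm.
Required leg w = t_e / 0.707 = 11.49 mm → use 12 mm.

w = 12 mm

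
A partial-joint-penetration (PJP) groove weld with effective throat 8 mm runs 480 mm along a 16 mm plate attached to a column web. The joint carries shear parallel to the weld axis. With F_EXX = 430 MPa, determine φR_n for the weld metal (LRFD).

φR_n ≈ 743 kN

Effective throat (given) t_e = 8 mm.
A_we = 8 × 480 = 3840 mm².
F_nw = 0.6 F_EXX = 258 MPa.
φR_n = 0.75 × 258 × 3840 × 10⁻³ = 743 kN.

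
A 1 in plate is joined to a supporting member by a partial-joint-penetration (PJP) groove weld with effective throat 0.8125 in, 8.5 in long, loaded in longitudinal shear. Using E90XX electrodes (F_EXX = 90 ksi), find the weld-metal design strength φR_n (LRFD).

Effective throat (given) t_e = 0.8125 in.
A_we = 0.8125 × 8.5 = 6.906 in².
F_nw = 0.6 F_EXX = 54 ksi.
φR_n = 0.75 × 54 × 6.906 = 279.7 kips.

φR_n ≈ 280 kips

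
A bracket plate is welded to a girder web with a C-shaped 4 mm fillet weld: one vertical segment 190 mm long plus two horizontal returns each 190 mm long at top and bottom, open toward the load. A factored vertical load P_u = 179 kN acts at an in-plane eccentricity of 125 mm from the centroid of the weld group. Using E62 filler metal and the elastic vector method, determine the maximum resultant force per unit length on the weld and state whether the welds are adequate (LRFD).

f_max ≈ 836 N/mm; NOT adequate

E62XX → F_EXX = 620 MPa.
Total weld length L_w = 570 mm. Treat welds as unit-width lines.
Centroid: x̄ = 2×190×95 / 570 = 63.33 mm from the vertical weld.
Polar moment about centroid: J = I_x + I_y = [190³/12 + 2×190×95²] + [190×63.33² + 2(190³/12 + 190×31.67²)] = 6287000 mm³.
Direct shear f_v = P/L_w = 179×10³ / 570 = 314 N/mm (vertical).
Torsion M = P·e = 179×10³ × 125 = 22375000 N·mm.
Critical point at (x, y) = (126.7, 95) from centroid. f_tx = M·y/J = 338.1 N/mm; f_ty = M·x/J = 450.8 N/mm.
Resultant f_max = √[f_tx² + (f_v + f_ty)²] = √[338.1² + (314 + 450.8)²] = 836.2 N/mm.
Capacity per unit length: φr_n = 0.75 × 0.6 × 620 × (0.707 × 4) = 789 N/mm.
836.2 > 789 → NOT adequate.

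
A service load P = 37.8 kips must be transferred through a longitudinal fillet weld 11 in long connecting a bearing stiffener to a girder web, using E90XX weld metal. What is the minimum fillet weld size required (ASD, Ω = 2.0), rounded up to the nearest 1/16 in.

w = 3/16 in

E90XX → F_EXX = 90 ksi.
Total weld length L = 11 in.
Required throat t_e = P × Ω / (0.6 F_EXX × L) = 37.8 × 2.0 / (0.6 × 90 × 11) = 0.1273 in.
Required leg w = t_e / 0.707 = 0.18 in → use 3/16 in.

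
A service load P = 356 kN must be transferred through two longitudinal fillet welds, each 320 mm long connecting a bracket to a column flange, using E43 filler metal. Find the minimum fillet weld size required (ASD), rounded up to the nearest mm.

E43XX → F_EXX = 430 MPa.
Total weld length L = 640 mm.
Required throat t_e = P × Ω / (0.6 F_EXX × L) = 356 × 2.0 / (0.6 × 430 × 640 × 10⁻³) = 4.312 mm.
Required leg w = t_e / 0.707 = 6.099 mm → use 7 mm.

w = 7 mm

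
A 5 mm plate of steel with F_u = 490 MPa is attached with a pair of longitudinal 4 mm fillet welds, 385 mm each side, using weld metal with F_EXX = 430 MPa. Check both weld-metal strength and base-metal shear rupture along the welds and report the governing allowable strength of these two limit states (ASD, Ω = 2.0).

R_n/Ω ≈ 281 kN (weld metal governs)

t_e = 0.707 × 4 = 2.828 mm; L = 770 mm.
Weld metal: R_n/Ω = (1/2.0) × 0.6 × 430 × 2.828 × 770 × 10⁻³ = 280.9 kN.
Base metal (shear rupture): R_n/Ω = (1/2.0) × 0.6 × 490 × 5 × 770 × 10⁻³ = 566 kN.
Governing: weld metal.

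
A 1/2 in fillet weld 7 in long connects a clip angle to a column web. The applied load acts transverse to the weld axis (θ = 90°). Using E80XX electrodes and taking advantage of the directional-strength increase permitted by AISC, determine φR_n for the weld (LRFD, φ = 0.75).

E80XX → F_EXX = 80 ksi.
t_e = 0.707 × 0.5 = 0.3535 in; A_we = 0.3535 × 7 = 2.474 in².
Directional factor: 1.0 + 0.5 sin^1.5(90°) = 1.5.
F_nw = 0.6 × 80 × 1.5 = 72 ksi.
φR_n = 0.75 × 72 × 2.474 = 133.6 kip.

φR_n ≈ 134 kip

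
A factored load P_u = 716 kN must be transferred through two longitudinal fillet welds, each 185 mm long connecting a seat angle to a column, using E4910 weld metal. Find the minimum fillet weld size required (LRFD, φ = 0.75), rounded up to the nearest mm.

E49XX → F_EXX = 490 MPa.
Total weld length L = 370 mm.
Required throat t_e = P_u / (φ × 0.6 F_EXX × L) = 716 / (0.75 × 0.6 × 490 × 370 × 10⁻³) = 8.776 mm.
Required leg w = t_e / 0.707 = 12.41 mm → use 13 mm.

w = 13 mm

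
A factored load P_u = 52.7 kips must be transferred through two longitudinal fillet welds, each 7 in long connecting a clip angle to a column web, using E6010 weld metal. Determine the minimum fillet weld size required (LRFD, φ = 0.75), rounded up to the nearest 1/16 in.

E60XX → F_EXX = 60 ksi.
Total weld length L = 14 in.
Required throat t_e = P_u / (φ × 0.6 F_EXX × L) = 52.7 / (0.75 × 0.6 × 60 × 14) = 0.1394 in.
Required leg w = t_e / 0.707 = 0.1972 in → use 1/4 in.

w = 1/4 in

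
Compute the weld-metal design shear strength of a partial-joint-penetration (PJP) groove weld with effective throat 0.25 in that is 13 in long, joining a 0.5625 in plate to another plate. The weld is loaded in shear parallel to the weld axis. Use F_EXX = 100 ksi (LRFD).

Effective throat (given) t_e = 0.25 in.
A_we = 0.25 × 13 = 3.25 in².
F_nw = 0.6 F_EXX = 60 ksi.
φR_n = 0.75 × 60 × 3.25 = 146.2 kip.

φR_n ≈ 146 kip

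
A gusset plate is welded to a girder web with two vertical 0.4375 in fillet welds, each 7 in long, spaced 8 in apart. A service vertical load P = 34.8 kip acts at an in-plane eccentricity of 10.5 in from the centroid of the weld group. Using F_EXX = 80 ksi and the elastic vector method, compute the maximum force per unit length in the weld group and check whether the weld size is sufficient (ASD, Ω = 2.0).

f_max ≈ 8.93 kip/in; NOT adequate

Total weld length L_w = 14 in. Treat welds as unit-width lines.
Polar moment about centroid: J = 2[d³/12 + d(b/2)²] = 2[7³/12 + 7×4²] = 281.2 in³.
Direct shear f_v = P/L_w = 34.8 / 14 = 2.486 kip/in (vertical).
Torsion M = P·e = 34.8 × 10.5 = 365.4 kip·in.
Critical point at (x, y) = (4, 3.5) from centroid. f_tx = M·y/J = 4.549 kip/in; f_ty = M·x/J = 5.198 kip/in.
Resultant f_max = √[f_tx² + (f_v + f_ty)²] = √[4.549² + (2.486 + 5.198)²] = 8.929 kip/in.
Capacity per unit length: r_n/Ω = (1/2.0) × 0.6 × 80 × (0.707 × 0.4375) = 7.423 kip/in.
8.929 > 7.423 → NOT adequate.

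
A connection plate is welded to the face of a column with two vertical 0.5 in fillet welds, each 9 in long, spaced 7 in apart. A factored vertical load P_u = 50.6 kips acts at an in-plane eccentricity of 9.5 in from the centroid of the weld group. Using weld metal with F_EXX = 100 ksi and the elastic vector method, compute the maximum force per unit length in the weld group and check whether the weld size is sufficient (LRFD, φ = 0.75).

f_max ≈ 9.99 kip/in; adequate

Total weld length L_w = 18 in. Treat welds as unit-width lines.
Polar moment about centroid: J = 2[d³/12 + d(b/2)²] = 2[9³/12 + 9×3.5²] = 342 in³.
Direct shear f_v = P/L_w = 50.6 / 18 = 2.811 kip/in (vertical).
Torsion M = P·e = 50.6 × 9.5 = 480.7 kip·in.
Critical point at (x, y) = (3.5, 4.5) from centroid. f_tx = M·y/J = 6.325 kip/in; f_ty = M·x/J = 4.919 kip/in.
Resultant f_max = √[f_tx² + (f_v + f_ty)²] = √[6.325² + (2.811 + 4.919)²] = 9.988 kip/in.
Capacity per unit length: φr_n = 0.75 × 0.6 × 100 × (0.707 × 0.5) = 15.91 kip/in.
9.988 ≤ 15.91 → adequate.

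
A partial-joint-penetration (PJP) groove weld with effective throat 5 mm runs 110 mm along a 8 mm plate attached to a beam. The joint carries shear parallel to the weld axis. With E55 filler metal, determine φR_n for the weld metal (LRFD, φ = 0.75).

φR_n ≈ 136 kN

E55XX → F_EXX = 550 MPa.
Effective throat (given) t_e = 5 mm.
A_we = 5 × 110 = 550 mm².
F_nw = 0.6 F_EXX = 330 MPa.
φR_n = 0.75 × 330 × 550 × 10⁻³ = 136.1 kN.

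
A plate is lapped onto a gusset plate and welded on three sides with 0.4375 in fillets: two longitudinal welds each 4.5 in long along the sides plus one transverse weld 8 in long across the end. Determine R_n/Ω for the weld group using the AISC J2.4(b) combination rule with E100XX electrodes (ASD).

R_n/Ω ≈ 182 kips

E100XX → F_EXX = 100 ksi.
t_e = 0.707 × 0.4375 = 0.3093 in.
R_nwl = 0.6 × 100 × 0.3093 × 9 = 167 kips (longitudinal, 2 welds).
R_nwt = 0.6 × 100 × 0.3093 × 8 = 148.5 kips (transverse, base value).
(i) R_nwl + R_nwt = 315.5 kips; (ii) 0.85 R_nwl + 1.5 R_nwt = 364.7 kips.
R_n = max = 364.7 kips [governs: (ii)]; R_n/Ω = 182.3 kips.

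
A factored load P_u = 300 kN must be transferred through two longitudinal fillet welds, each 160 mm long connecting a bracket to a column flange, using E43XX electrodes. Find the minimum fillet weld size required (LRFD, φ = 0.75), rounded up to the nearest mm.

E43XX → F_EXX = 430 MPa.
Total weld length L = 320 mm.
Required throat t_e = P_u / (φ × 0.6 F_EXX × L) = 300 / (0.75 × 0.6 × 430 × 320 × 10⁻³) = 4.845 mm.
Required leg w = t_e / 0.707 = 6.853 mm → use 7 mm.

w = 7 mm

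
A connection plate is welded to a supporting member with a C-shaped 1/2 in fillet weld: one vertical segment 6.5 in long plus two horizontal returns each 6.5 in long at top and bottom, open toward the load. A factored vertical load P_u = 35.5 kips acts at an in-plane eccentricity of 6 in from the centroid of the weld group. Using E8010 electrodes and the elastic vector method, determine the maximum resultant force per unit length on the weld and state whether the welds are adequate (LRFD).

E80XX → F_EXX = 80 ksi.
Total weld length L_w = 19.5 in. Treat welds as unit-width lines.
Centroid: x̄ = 2×6.5×3.25 / 19.5 = 2.167 in from the vertical weld.
Polar moment about centroid: J = I_x + I_y = [6.5³/12 + 2×6.5×3.25²] + [6.5×2.167² + 2(6.5³/12 + 6.5×1.083²)] = 251.7 in³.
Direct shear f_v = P/L_w = 35.5 / 19.5 = 1.821 kip/in (vertical).
Torsion M = P·e = 35.5 × 6 = 213 kip·in.
Critical point at (x, y) = (4.333, 3.25) from centroid. f_tx = M·y/J = 2.75 kip/in; f_ty = M·x/J = 3.666 kip/in.
Resultant f_max = √[f_tx² + (f_v + f_ty)²] = √[2.75² + (1.821 + 3.666)²] = 6.138 kip/in.
Capacity per unit length: φr_n = 0.75 × 0.6 × 80 × (0.707 × 0.5) = 12.73 kip/in.
6.138 ≤ 12.73 → adequate.

f_max ≈ 6.14 kip/in; adequate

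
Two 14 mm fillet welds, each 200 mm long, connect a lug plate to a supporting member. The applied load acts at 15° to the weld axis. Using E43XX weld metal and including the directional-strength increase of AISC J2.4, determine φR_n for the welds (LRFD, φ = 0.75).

φR_n ≈ 817 kN

E43XX → F_EXX = 430 MPa.
t_e = 0.707 × 14 = 9.898 mm; A_we = 9.898 × 400 = 3959 mm².
Directional factor: 1.0 + 0.5 sin^1.5(15°) = 1.066.
F_nw = 0.6 × 430 × 1.066 = 275 MPa.
φR_n = 0.75 × 275 × 3959 × 10⁻³ = 816.5 kN.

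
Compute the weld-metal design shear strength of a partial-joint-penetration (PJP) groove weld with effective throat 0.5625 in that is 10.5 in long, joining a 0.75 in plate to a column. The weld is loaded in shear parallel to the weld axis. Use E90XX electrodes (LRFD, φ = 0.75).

E90XX → F_EXX = 90 ksi.
Effective throat (given) t_e = 0.5625 in.
A_we = 0.5625 × 10.5 = 5.906 in².
F_nw = 0.6 F_EXX = 54 ksi.
φR_n = 0.75 × 54 × 5.906 = 239.2 kip.

φR_n ≈ 239 kip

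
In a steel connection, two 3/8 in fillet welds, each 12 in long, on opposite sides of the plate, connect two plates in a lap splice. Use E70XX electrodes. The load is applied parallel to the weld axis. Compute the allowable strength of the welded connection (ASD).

R_n/Ω ≈ 134 kips

E70XX → F_EXX = 70 ksi.
Effective throat t_e = 0.707 × 0.375 = 0.2651 in.
Total length L = 24 in; A_we = 0.2651 × 24 = 6.363 in².
F_nw = 0.6 F_EXX = 0.6 × 70 = 42 ksi.
R_n = 42 × 6.363 = 267.2 kips; R_n/Ω = 267.2/2.0 = 133.6 kips.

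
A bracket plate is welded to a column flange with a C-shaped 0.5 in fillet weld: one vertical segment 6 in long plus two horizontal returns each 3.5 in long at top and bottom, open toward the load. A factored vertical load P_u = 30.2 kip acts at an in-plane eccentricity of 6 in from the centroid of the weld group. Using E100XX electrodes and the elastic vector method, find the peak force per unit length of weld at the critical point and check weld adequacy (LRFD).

f_max ≈ 8.97 kip/in; adequate

E100XX → F_EXX = 100 ksi.
Total weld length L_w = 13 in. Treat welds as unit-width lines.
Centroid: x̄ = 2×3.5×1.75 / 13 = 0.9423 in from the vertical weld.
Polar moment about centroid: J = I_x + I_y = [6³/12 + 2×3.5×3²] + [6×0.9423² + 2(3.5³/12 + 3.5×0.8077²)] = 98.04 in³.
Direct shear f_v = P/L_w = 30.2 / 13 = 2.323 kip/in (vertical).
Torsion M = P·e = 30.2 × 6 = 181.2 kip·in.
Critical point at (x, y) = (2.558, 3) from centroid. f_tx = M·y/J = 5.545 kip/in; f_ty = M·x/J = 4.727 kip/in.
Resultant f_max = √[f_tx² + (f_v + f_ty)²] = √[5.545² + (2.323 + 4.727)²] = 8.969 kip/in.
Capacity per unit length: φr_n = 0.75 × 0.6 × 100 × (0.707 × 0.5) = 15.91 kip/in.
8.969 ≤ 15.91 → adequate.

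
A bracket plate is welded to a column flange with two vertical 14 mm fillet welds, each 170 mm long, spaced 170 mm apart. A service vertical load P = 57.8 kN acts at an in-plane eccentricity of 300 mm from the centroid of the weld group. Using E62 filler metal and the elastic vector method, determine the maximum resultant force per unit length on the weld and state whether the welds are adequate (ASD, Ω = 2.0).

E62XX → F_EXX = 620 MPa.
Total weld length L_w = 340 mm. Treat welds as unit-width lines.
Polar moment about centroid: J = 2[d³/12 + d(b/2)²] = 2[170³/12 + 170×85²] = 3275000 mm³.
Direct shear f_v = P/L_w = 57.8×10³ / 340 = 170 N/mm (vertical).
Torsion M = P·e = 57.8×10³ × 300 = 17340000 N·mm.
Critical point at (x, y) = (85, 85) from centroid. f_tx = M·y/J = 450 N/mm; f_ty = M·x/J = 450 N/mm.
Resultant f_max = √[f_tx² + (f_v + f_ty)²] = √[450² + (170 + 450)²] = 766.1 N/mm.
Capacity per unit length: r_n/Ω = (1/2.0) × 0.6 × 620 × (0.707 × 14) = 1841 N/mm.
766.1 ≤ 1841 → adequate.

f_max ≈ 766 N/mm; adequate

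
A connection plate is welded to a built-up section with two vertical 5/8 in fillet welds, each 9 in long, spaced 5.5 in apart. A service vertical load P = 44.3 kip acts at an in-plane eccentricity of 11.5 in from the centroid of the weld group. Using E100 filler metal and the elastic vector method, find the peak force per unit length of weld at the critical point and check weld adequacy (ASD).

f_max ≈ 11.9 kip/in; adequate

E100XX → F_EXX = 100 ksi.
Total weld length L_w = 18 in. Treat welds as unit-width lines.
Polar moment about centroid: J = 2[d³/12 + d(b/2)²] = 2[9³/12 + 9×2.75²] = 257.6 in³.
Direct shear f_v = P/L_w = 44.3 / 18 = 2.461 kip/in (vertical).
Torsion M = P·e = 44.3 × 11.5 = 509.45 kip·in.
Critical point at (x, y) = (2.75, 4.5) from centroid. f_tx = M·y/J = 8.899 kip/in; f_ty = M·x/J = 5.438 kip/in.
Resultant f_max = √[f_tx² + (f_v + f_ty)²] = √[8.899² + (2.461 + 5.438)²] = 11.9 kip/in.
Capacity per unit length: r_n/Ω = (1/2.0) × 0.6 × 100 × (0.707 × 0.625) = 13.26 kip/in.
11.9 ≤ 13.26 → adequate.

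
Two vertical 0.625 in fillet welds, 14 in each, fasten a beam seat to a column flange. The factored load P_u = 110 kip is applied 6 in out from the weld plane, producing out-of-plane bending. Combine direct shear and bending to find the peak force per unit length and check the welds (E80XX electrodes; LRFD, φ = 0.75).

E80XX → F_EXX = 80 ksi.
L_w = 2 × 14 = 28 in; section modulus (unit throat) S = 2 × L²/6 = 65.33 in².
Direct shear f_v = P/L_w = 110/28 = 3.929 kip/in.
Moment M = P × e = 110 × 6 = 660 kip·in; bending f_b = M/S = 10.1 kip/in.
f_max = √(f_v² + f_b²) = √(3.929² + 10.1²) = 10.84 kip/in.
φr_n = 0.75 × 0.6 × 80 × (0.707 × 0.625) = 15.91 kip/in → adequate.

f_max ≈ 10.8 kip/in; adequate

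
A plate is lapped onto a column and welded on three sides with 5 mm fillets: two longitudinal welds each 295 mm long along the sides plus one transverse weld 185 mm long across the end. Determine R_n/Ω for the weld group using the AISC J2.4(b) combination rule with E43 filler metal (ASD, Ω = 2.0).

R_n/Ω ≈ 355 kN

E43XX → F_EXX = 430 MPa.
t_e = 0.707 × 5 = 3.535 mm.
R_nwl = 0.6 × 430 × 3.535 × 590 × 10⁻³ = 538.1 kN (longitudinal, 2 welds).
R_nwt = 0.6 × 430 × 3.535 × 185 × 10⁻³ = 168.7 kN (transverse, base value).
(i) R_nwl + R_nwt = 706.8 kN; (ii) 0.85 R_nwl + 1.5 R_nwt = 710.5 kN.
R_n = max = 710.5 kN [governs: (ii)]; R_n/Ω = 355.2 kN.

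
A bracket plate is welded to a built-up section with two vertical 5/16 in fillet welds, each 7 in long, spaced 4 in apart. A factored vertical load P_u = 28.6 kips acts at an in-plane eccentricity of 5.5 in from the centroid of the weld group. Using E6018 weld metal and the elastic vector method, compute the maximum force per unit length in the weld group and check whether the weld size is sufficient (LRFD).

f_max ≈ 6.85 kip/in; NOT adequate

E60XX → F_EXX = 60 ksi.
Total weld length L_w = 14 in. Treat welds as unit-width lines.
Polar moment about centroid: J = 2[d³/12 + d(b/2)²] = 2[7³/12 + 7×2²] = 113.2 in³.
Direct shear f_v = P/L_w = 28.6 / 14 = 2.043 kip/in (vertical).
Torsion M = P·e = 28.6 × 5.5 = 157.3 kip·in.
Critical point at (x, y) = (2, 3.5) from centroid. f_tx = M·y/J = 4.865 kip/in; f_ty = M·x/J = 2.78 kip/in.
Resultant f_max = √[f_tx² + (f_v + f_ty)²] = √[4.865² + (2.043 + 2.78)²] = 6.85 kip/in.
Capacity per unit length: φr_n = 0.75 × 0.6 × 60 × (0.707 × 0.3125) = 5.965 kip/in.
6.85 > 5.965 → NOT adequate.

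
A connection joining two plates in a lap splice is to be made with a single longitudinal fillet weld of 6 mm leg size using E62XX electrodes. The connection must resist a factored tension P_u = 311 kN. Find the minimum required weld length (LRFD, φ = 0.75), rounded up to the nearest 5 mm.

E62XX → F_EXX = 620 MPa.
Throat t_e = 0.707 × 6 = 4.242 mm.
φr_n = 0.75 × 0.6 × 620 × 4.242 × 10⁻³ = 1.184 kN/mm.
L_req = P_u / φr_n = 311 / 1.184 = 262.8 mm total.
Round up → use L = 265 mm.

L = 265 mm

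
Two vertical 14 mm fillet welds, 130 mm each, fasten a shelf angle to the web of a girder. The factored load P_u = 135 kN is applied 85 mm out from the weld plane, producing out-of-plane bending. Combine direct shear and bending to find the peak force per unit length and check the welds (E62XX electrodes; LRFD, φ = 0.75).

f_max ≈ 2100 N/mm; adequate

E62XX → F_EXX = 620 MPa.
L_w = 2 × 130 = 260 mm; section modulus (unit throat) S = 2 × L²/6 = 5633 mm².
Direct shear f_v = P/L_w = 135×10³/260 = 519.2 N/mm.
Moment M = P × e = 135×10³ × 85 = 11475000 N·mm; bending f_b = M/S = 2037 N/mm.
f_max = √(f_v² + f_b²) = √(519.2² + 2037²) = 2102 N/mm.
φr_n = 0.75 × 0.6 × 620 × (0.707 × 14) = 2762 N/mm → adequate.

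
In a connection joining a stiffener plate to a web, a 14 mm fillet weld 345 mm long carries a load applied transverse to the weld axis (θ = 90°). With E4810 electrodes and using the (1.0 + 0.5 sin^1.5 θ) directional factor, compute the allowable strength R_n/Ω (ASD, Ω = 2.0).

R_n/Ω ≈ 738 kN

E48XX → F_EXX = 480 MPa.
t_e = 0.707 × 14 = 9.898 mm; A_we = 9.898 × 345 = 3415 mm².
Directional factor: 1.0 + 0.5 sin^1.5(90°) = 1.5.
F_nw = 0.6 × 480 × 1.5 = 432 MPa.
R_n/Ω = (432 × 3415) / 2.0 × 10⁻³ = 737.6 kN.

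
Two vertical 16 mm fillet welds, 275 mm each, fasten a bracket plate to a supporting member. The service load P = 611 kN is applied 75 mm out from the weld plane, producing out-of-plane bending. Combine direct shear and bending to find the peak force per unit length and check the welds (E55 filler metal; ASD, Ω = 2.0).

f_max ≈ 2130 N/mm; NOT adequate

E55XX → F_EXX = 550 MPa.
L_w = 2 × 275 = 550 mm; section modulus (unit throat) S = 2 × L²/6 = 25210 mm².
Direct shear f_v = P/L_w = 611×10³/550 = 1111 N/mm.
Moment M = P × e = 611×10³ × 75 = 45825000 N·mm; bending f_b = M/S = 1818 N/mm.
f_max = √(f_v² + f_b²) = √(1111² + 1818²) = 2130 N/mm.
r_n/Ω = (1/2.0) × 0.6 × 550 × (0.707 × 16) = 1866 N/mm → NOT adequate.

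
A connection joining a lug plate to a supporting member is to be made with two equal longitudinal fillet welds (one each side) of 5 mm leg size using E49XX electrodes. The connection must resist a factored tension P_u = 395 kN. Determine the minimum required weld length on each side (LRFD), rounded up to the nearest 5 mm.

E49XX → F_EXX = 490 MPa.
Throat t_e = 0.707 × 5 = 3.535 mm.
φr_n = 0.75 × 0.6 × 490 × 3.535 × 10⁻³ = 0.7795 kN/mm.
L_req = P_u / φr_n = 395 / 0.7795 = 506.8 mm total.
Per side: 506.8 / 2 = 253.4 mm.
Round up → use L = 255 mm on each side.

L = 255 mm on each side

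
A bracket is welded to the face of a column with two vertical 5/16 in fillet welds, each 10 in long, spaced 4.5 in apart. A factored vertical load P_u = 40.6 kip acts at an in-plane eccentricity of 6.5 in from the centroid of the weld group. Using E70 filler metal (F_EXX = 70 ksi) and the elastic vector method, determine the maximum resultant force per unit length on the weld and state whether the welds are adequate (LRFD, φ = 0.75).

f_max ≈ 6.5 kip/in; adequate

Total weld length L_w = 20 in. Treat welds as unit-width lines.
Polar moment about centroid: J = 2[d³/12 + d(b/2)²] = 2[10³/12 + 10×2.25²] = 267.9 in³.
Direct shear f_v = P/L_w = 40.6 / 20 = 2.03 kip/in (vertical).
Torsion M = P·e = 40.6 × 6.5 = 263.9 kip·in.
Critical point at (x, y) = (2.25, 5) from centroid. f_tx = M·y/J = 4.925 kip/in; f_ty = M·x/J = 2.216 kip/in.
Resultant f_max = √[f_tx² + (f_v + f_ty)²] = √[4.925² + (2.03 + 2.216)²] = 6.503 kip/in.
Capacity per unit length: φr_n = 0.75 × 0.6 × 70 × (0.707 × 0.3125) = 6.96 kip/in.
6.503 ≤ 6.96 → adequate.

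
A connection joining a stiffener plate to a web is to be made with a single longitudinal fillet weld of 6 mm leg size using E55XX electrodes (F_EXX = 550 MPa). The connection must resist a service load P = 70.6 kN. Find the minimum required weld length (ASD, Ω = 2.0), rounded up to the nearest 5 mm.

Throat t_e = 0.707 × 6 = 4.242 mm.
r_n/Ω = (0.6 × 550 × 4.242) / 2.0 = 699.9 N/mm = 0.6999 kN/mm.
L_req = P / (r_n/Ω) = 70.6 / 0.6999 = 100.9 mm total.
Round up → use L = 105 mm.

L = 105 mm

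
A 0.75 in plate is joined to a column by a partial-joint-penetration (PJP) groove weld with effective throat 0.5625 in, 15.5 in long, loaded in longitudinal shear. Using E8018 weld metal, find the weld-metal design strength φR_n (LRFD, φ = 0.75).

E80XX → F_EXX = 80 ksi.
Effective throat (given) t_e = 0.5625 in.
A_we = 0.5625 × 15.5 = 8.719 in².
F_nw = 0.6 F_EXX = 48 ksi.
φR_n = 0.75 × 48 × 8.719 = 313.9 kip.

φR_n ≈ 314 kip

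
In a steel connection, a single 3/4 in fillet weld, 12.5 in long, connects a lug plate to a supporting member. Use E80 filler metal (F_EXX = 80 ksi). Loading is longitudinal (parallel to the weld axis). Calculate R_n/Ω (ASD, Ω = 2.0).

R_n/Ω ≈ 159 kip

Effective throat t_e = 0.707 × 0.75 = 0.5302 in.
Total length L = 12.5 in; A_we = 0.5302 × 12.5 = 6.628 in².
F_nw = 0.6 F_EXX = 0.6 × 80 = 48 ksi.
R_n = 48 × 6.628 = 318.1 kip; R_n/Ω = 318.1/2.0 = 159.1 kip.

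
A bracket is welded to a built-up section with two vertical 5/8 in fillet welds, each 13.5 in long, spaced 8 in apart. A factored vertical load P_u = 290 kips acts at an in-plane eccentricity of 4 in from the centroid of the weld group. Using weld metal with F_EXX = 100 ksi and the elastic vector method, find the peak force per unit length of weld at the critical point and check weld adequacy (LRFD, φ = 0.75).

f_max ≈ 18.7 kip/in; adequate

Total weld length L_w = 27 in. Treat welds as unit-width lines.
Polar moment about centroid: J = 2[d³/12 + d(b/2)²] = 2[13.5³/12 + 13.5×4²] = 842.1 in³.
Direct shear f_v = P/L_w = 290 / 27 = 10.74 kip/in (vertical).
Torsion M = P·e = 290 × 4 = 1160 kip·in.
Critical point at (x, y) = (4, 6.75) from centroid. f_tx = M·y/J = 9.299 kip/in; f_ty = M·x/J = 5.51 kip/in.
Resultant f_max = √[f_tx² + (f_v + f_ty)²] = √[9.299² + (10.74 + 5.51)²] = 18.72 kip/in.
Capacity per unit length: φr_n = 0.75 × 0.6 × 100 × (0.707 × 0.625) = 19.88 kip/in.
18.72 ≤ 19.88 → adequate.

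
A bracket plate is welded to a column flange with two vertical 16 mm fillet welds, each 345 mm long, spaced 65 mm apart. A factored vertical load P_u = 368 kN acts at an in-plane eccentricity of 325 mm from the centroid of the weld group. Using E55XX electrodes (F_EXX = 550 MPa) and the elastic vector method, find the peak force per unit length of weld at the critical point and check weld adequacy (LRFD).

Total weld length L_w = 690 mm. Treat welds as unit-width lines.
Polar moment about centroid: J = 2[d³/12 + d(b/2)²] = 2[345³/12 + 345×32.5²] = 7573000 mm³.
Direct shear f_v = P/L_w = 368×10³ / 690 = 533.3 N/mm (vertical).
Torsion M = P·e = 368×10³ × 325 = 119600000 N·mm.
Critical point at (x, y) = (32.5, 172.5) from centroid. f_tx = M·y/J = 2724 N/mm; f_ty = M·x/J = 513.3 N/mm.
Resultant f_max = √[f_tx² + (f_v + f_ty)²] = √[2724² + (533.3 + 513.3)²] = 2918 N/mm.
Capacity per unit length: φr_n = 0.75 × 0.6 × 550 × (0.707 × 16) = 2800 N/mm.
2918 > 2800 → NOT adequate.

f_max ≈ 2920 N/mm; NOT adequate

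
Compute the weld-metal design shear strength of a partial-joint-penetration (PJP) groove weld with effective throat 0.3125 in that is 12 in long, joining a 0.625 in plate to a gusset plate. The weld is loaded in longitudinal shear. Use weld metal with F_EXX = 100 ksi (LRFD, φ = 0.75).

Effective throat (given) t_e = 0.3125 in.
A_we = 0.3125 × 12 = 3.75 in².
F_nw = 0.6 F_EXX = 60 ksi.
φR_n = 0.75 × 60 × 3.75 = 168.8 kips.

φR_n ≈ 169 kips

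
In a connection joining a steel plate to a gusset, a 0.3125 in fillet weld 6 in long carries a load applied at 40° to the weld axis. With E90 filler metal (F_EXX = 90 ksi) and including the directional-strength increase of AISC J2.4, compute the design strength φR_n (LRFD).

φR_n ≈ 67.5 kip

t_e = 0.707 × 0.3125 = 0.2209 in; A_we = 0.2209 × 6 = 1.326 in².
Directional factor: 1.0 + 0.5 sin^1.5(40°) = 1.258.
F_nw = 0.6 × 90 × 1.258 = 67.91 ksi.
φR_n = 0.75 × 67.91 × 1.326 = 67.52 kip.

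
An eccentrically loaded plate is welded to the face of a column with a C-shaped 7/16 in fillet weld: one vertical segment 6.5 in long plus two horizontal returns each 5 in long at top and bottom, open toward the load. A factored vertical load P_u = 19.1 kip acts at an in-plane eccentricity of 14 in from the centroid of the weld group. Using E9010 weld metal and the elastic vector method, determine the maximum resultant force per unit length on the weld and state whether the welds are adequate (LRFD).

f_max ≈ 8.21 kip/in; adequate

E90XX → F_EXX = 90 ksi.
Total weld length L_w = 16.5 in. Treat welds as unit-width lines.
Centroid: x̄ = 2×5×2.5 / 16.5 = 1.515 in from the vertical weld.
Polar moment about centroid: J = I_x + I_y = [6.5³/12 + 2×5×3.25²] + [6.5×1.515² + 2(5³/12 + 5×0.9848²)] = 174 in³.
Direct shear f_v = P/L_w = 19.1 / 16.5 = 1.158 kip/in (vertical).
Torsion M = P·e = 19.1 × 14 = 267.4 kip·in.
Critical point at (x, y) = (3.485, 3.25) from centroid. f_tx = M·y/J = 4.996 kip/in; f_ty = M·x/J = 5.357 kip/in.
Resultant f_max = √[f_tx² + (f_v + f_ty)²] = √[4.996² + (1.158 + 5.357)²] = 8.209 kip/in.
Capacity per unit length: φr_n = 0.75 × 0.6 × 90 × (0.707 × 0.4375) = 12.53 kip/in.
8.209 ≤ 12.53 → adequate.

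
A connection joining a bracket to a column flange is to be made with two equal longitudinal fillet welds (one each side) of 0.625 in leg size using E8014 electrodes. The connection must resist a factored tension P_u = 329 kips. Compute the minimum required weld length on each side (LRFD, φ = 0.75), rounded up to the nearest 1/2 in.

E80XX → F_EXX = 80 ksi.
Throat t_e = 0.707 × 0.625 = 0.4419 in.
φr_n = 0.75 × 0.6 × 80 × 0.4419 = 15.91 kips/in.
L_req = P_u / φr_n = 329 / 15.91 = 20.68 in total.
Per side: 20.68 / 2 = 10.34 in.
Round up → use L = 10.5 in on each side.

L = 10.5 in on each side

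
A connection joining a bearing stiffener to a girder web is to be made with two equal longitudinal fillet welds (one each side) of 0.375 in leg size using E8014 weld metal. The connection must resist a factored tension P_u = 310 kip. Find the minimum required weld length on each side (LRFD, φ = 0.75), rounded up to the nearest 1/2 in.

E80XX → F_EXX = 80 ksi.
Throat t_e = 0.707 × 0.375 = 0.2651 in.
φr_n = 0.75 × 0.6 × 80 × 0.2651 = 9.544 kip/in.
L_req = P_u / φr_n = 310 / 9.544 = 32.48 in total.
Per side: 32.48 / 2 = 16.24 in.
Round up → use L = 16.5 in on each side.

L = 16.5 in on each side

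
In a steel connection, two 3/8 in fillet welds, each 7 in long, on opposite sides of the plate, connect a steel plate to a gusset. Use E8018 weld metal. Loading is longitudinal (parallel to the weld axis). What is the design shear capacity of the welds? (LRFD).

E80XX → F_EXX = 80 ksi.
Effective throat t_e = 0.707 × 0.375 = 0.2651 in.
Total length L = 14 in; A_we = 0.2651 × 14 = 3.712 in².
F_nw = 0.6 F_EXX = 0.6 × 80 = 48 ksi.
φR_n = 0.75 × 48 × 3.712 = 133.6 kips.

φR_n ≈ 134 kips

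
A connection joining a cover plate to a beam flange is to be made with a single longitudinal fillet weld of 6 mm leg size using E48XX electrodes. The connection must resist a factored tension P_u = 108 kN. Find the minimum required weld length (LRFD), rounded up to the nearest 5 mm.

E48XX → F_EXX = 480 MPa.
Throat t_e = 0.707 × 6 = 4.242 mm.
φr_n = 0.75 × 0.6 × 480 × 4.242 × 10⁻³ = 0.9163 kN/mm.
L_req = P_u / φr_n = 108 / 0.9163 = 117.9 mm total.
Round up → use L = 120 mm.

L = 120 mm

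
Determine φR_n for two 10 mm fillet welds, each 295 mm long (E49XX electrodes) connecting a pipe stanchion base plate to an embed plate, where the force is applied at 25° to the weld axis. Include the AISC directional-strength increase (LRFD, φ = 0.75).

E49XX → F_EXX = 490 MPa.
t_e = 0.707 × 10 = 7.07 mm; A_we = 7.07 × 590 = 4171 mm².
Directional factor: 1.0 + 0.5 sin^1.5(25°) = 1.137.
F_nw = 0.6 × 490 × 1.137 = 334.4 MPa.
φR_n = 0.75 × 334.4 × 4171 × 10⁻³ = 1046 kN.

φR_n ≈ 1050 kN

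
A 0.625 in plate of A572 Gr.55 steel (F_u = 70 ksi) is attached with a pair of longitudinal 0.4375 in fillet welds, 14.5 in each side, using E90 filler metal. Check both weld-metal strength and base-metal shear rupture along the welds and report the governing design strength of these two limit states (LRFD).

E90XX → F_EXX = 90 ksi.
t_e = 0.707 × 0.4375 = 0.3093 in; L = 29 in.
Weld metal: φR_n = 0.75 × 0.6 × 90 × 0.3093 × 29 = 363.3 kip.
Base metal (shear rupture): φR_n = 0.75 × 0.6 × 70 × 0.625 × 29 = 570.9 kip.
Governing: weld metal.

φR_n ≈ 363 kip (weld metal governs)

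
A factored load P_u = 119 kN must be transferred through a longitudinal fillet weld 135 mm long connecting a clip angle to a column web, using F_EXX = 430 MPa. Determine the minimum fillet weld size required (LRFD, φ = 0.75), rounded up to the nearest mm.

Total weld length L = 135 mm.
Required throat t_e = P_u / (φ × 0.6 F_EXX × L) = 119 / (0.75 × 0.6 × 430 × 135 × 10⁻³) = 4.555 mm.
Required leg w = t_e / 0.707 = 6.443 mm → use 7 mm.

w = 7 mm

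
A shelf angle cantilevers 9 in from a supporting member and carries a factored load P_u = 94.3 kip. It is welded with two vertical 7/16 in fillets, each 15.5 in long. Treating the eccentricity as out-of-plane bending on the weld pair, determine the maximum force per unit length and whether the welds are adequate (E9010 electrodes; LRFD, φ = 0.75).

E90XX → F_EXX = 90 ksi.
L_w = 2 × 15.5 = 31 in; section modulus (unit throat) S = 2 × L²/6 = 80.08 in².
Direct shear f_v = P/L_w = 94.3/31 = 3.042 kip/in.
Moment M = P × e = 94.3 × 9 = 848.7 kip·in; bending f_b = M/S = 10.6 kip/in.
f_max = √(f_v² + f_b²) = √(3.042² + 10.6²) = 11.03 kip/in.
φr_n = 0.75 × 0.6 × 90 × (0.707 × 0.4375) = 12.53 kip/in → adequate.

f_max ≈ 11 kip/in; adequate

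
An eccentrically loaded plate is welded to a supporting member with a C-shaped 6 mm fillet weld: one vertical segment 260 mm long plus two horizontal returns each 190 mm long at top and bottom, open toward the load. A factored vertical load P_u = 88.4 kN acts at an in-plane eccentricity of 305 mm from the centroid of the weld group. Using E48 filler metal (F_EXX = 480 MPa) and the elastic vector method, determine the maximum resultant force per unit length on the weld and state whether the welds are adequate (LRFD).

Total weld length L_w = 640 mm. Treat welds as unit-width lines.
Centroid: x̄ = 2×190×95 / 640 = 56.41 mm from the vertical weld.
Polar moment about centroid: J = I_x + I_y = [260³/12 + 2×190×130²] + [260×56.41² + 2(190³/12 + 190×38.59²)] = 10420000 mm³.
Direct shear f_v = P/L_w = 88.4×10³ / 640 = 138.1 N/mm (vertical).
Torsion M = P·e = 88.4×10³ × 305 = 26962000 N·mm.
Critical point at (x, y) = (133.6, 130) from centroid. f_tx = M·y/J = 336.3 N/mm; f_ty = M·x/J = 345.6 N/mm.
Resultant f_max = √[f_tx² + (f_v + f_ty)²] = √[336.3² + (138.1 + 345.6)²] = 589.1 N/mm.
Capacity per unit length: φr_n = 0.75 × 0.6 × 480 × (0.707 × 6) = 916.3 N/mm.
589.1 ≤ 916.3 → adequate.

f_max ≈ 589 N/mm; adequate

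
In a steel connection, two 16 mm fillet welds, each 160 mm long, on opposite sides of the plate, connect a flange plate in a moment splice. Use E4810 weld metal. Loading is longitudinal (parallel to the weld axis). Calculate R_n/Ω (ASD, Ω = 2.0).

R_n/Ω ≈ 521 kN

E48XX → F_EXX = 480 MPa.
Effective throat t_e = 0.707 × 16 = 11.31 mm.
Total length L = 320 mm; A_we = 11.31 × 320 = 3620 mm².
F_nw = 0.6 F_EXX = 0.6 × 480 = 288 MPa.
R_n = 288 × 3620 × 10⁻³ = 1043 kN; R_n/Ω = 1043/2.0 = 521.3 kN.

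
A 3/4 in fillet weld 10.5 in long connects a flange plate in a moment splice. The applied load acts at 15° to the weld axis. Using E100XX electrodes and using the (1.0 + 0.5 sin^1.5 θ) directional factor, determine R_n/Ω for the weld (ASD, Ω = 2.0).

E100XX → F_EXX = 100 ksi.
t_e = 0.707 × 0.75 = 0.5302 in; A_we = 0.5302 × 10.5 = 5.568 in².
Directional factor: 1.0 + 0.5 sin^1.5(15°) = 1.066.
F_nw = 0.6 × 100 × 1.066 = 63.95 ksi.
R_n/Ω = (63.95 × 5.568) / 2.0 = 178 kip.

R_n/Ω ≈ 178 kip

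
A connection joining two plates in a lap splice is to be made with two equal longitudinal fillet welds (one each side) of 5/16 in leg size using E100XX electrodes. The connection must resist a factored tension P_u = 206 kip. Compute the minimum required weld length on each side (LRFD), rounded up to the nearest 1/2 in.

L = 10.5 in on each side

E100XX → F_EXX = 100 ksi.
Throat t_e = 0.707 × 0.3125 = 0.2209 in.
φr_n = 0.75 × 0.6 × 100 × 0.2209 = 9.942 kip/in.
L_req = P_u / φr_n = 206 / 9.942 = 20.72 in total.
Per side: 20.72 / 2 = 10.36 in.
Round up → use L = 10.5 in on each side.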